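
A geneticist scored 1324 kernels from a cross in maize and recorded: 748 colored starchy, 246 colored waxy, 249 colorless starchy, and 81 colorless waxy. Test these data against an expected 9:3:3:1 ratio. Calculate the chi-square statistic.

The 9:3:3:1 ratio has 16 parts, so with N = 1324 the expected counts are:
  colored starchy: 1324 × 9/16 = 744.75
  colored waxy: 1324 × 3/16 = 248.25
  colorless starchy: 1324 × 3/16 = 248.25
  colorless waxy: 1324 × 1/16 = 82.75
χ² = Σ (O − E)² / E
  colored starchy: (748 − 744.75)² / 744.75 = 0.0142
  colored waxy: (246 − 248.25)² / 248.25 = 0.0204
  colorless starchy: (249 − 248.25)² / 248.25 = 0.0023
  colorless waxy: (81 − 82.75)² / 82.75 = 0.0370
χ² = 0.0142 + 0.0204 + 0.0023 + 0.0370 = 0.0739 ≈ 0.074

0.074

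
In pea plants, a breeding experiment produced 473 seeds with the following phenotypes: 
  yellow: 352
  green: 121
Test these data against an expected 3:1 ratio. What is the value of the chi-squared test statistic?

0.085

Total ratio parts = 4. Expected numbers out of 473:
  yellow: 473 × 3/4 = 354.75
  green: 473 × 1/4 = 118.25
χ² = Σ (O − E)² / E
  yellow: (352 − 354.75)² / 354.75 = 0.0213
  green: (121 − 118.25)² / 118.25 = 0.0640
χ² = 0.0213 + 0.0640 = 0.0853 ≈ 0.085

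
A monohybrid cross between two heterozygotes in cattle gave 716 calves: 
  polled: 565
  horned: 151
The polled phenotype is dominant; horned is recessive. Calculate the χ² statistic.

For a monohybrid cross between heterozygotes with complete dominance, the expected phenotypic ratio is 3:1.
Under the 3:1 hypothesis (Σ ratio = 4, N = 716):
  polled: 716 × 3/4 = 537
  horned: 716 × 1/4 = 179
χ² = Σ (O − E)² / E
  polled: (565 − 537)² / 537 = 1.4600
  horned: (151 − 179)² / 179 = 4.3799
χ² = 1.4600 + 4.3799 = 5.8399 ≈ 5.840

5.840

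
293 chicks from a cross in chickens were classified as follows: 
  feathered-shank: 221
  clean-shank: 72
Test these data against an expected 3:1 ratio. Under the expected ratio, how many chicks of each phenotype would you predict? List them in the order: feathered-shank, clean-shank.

219.75, 73.25

Total ratio parts = 4. Expected numbers out of 293:
  feathered-shank: 293 × 3/4 = 219.75
  clean-shank: 293 × 1/4 = 73.25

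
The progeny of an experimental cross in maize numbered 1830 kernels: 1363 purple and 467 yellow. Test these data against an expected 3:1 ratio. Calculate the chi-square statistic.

The 3:1 ratio has 4 parts, so with N = 1830 the expected counts are:
  purple: 1830 × 3/4 = 1372.5
  yellow: 1830 × 1/4 = 457.5
χ² = Σ (O − E)² / E
  purple: (1363 − 1372.5)² / 1372.5 = 0.0658
  yellow: (467 − 457.5)² / 457.5 = 0.1973
χ² = 0.0658 + 0.1973 = 0.2631 ≈ 0.263

0.263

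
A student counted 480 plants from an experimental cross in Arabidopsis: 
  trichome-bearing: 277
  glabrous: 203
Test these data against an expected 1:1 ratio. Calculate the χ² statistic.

The 1:1 ratio has 2 parts, so with N = 480 the expected counts are:
  trichome-bearing: 480 × 1/2 = 240
  glabrous: 480 × 1/2 = 240
χ² = Σ (O − E)² / E
  trichome-bearing: (277 − 240)² / 240 = 5.7042
  glabrous: (203 − 240)² / 240 = 5.7042
χ² = 5.7042 + 5.7042 = 11.4084 ≈ 11.408

11.408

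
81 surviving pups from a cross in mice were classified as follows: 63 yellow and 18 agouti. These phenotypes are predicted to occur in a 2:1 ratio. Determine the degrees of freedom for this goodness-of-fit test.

A goodness-of-fit test with 2 phenotype classes has df = 2 − 1 = 1.

1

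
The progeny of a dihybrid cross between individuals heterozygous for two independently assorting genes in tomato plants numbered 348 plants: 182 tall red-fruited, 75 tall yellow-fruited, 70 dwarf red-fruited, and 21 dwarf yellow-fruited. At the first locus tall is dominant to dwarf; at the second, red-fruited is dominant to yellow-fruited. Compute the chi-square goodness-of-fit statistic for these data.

A dihybrid F₂ with independent assortment and complete dominance at both loci gives a 9:3:3:1 phenotypic ratio.
The 9:3:3:1 ratio has 16 parts, so with N = 348 the expected counts are:
  tall red-fruited: 348 × 9/16 = 195.75
  tall yellow-fruited: 348 × 3/16 = 65.25
  dwarf red-fruited: 348 × 3/16 = 65.25
  dwarf yellow-fruited: 348 × 1/16 = 21.75
χ² = Σ (O − E)² / E
  tall red-fruited: (182 − 195.75)² / 195.75 = 0.9658
  tall yellow-fruited: (75 − 65.25)² / 65.25 = 1.4569
  dwarf red-fruited: (70 − 65.25)² / 65.25 = 0.3458
  dwarf yellow-fruited: (21 − 21.75)² / 21.75 = 0.0259
χ² = 0.9658 + 1.4569 + 0.3458 + 0.0259 = 2.7944 ≈ 2.794

2.794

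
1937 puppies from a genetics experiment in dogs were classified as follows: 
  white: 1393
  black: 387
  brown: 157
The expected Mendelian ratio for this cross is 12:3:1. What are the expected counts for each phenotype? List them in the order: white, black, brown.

The 12:3:1 ratio has 16 parts, so with N = 1937 the expected counts are:
  white: 1937 × 12/16 = 1452.75
  black: 1937 × 3/16 = 363.1875
  brown: 1937 × 1/16 = 121.0625

1452.75, 363.1875, 121.0625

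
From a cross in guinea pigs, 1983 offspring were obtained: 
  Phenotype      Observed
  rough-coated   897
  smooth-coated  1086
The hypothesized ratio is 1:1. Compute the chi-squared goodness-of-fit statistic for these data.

18.014

The 1:1 ratio has 2 parts, so with N = 1983 the expected counts are:
  rough-coated: 1983 × 1/2 = 991.5
  smooth-coated: 1983 × 1/2 = 991.5
χ² = Σ (O − E)² / E
  rough-coated: (897 − 991.5)² / 991.5 = 9.0068
  smooth-coated: (1086 − 991.5)² / 991.5 = 9.0068
χ² = 9.0068 + 9.0068 = 18.0136 ≈ 18.014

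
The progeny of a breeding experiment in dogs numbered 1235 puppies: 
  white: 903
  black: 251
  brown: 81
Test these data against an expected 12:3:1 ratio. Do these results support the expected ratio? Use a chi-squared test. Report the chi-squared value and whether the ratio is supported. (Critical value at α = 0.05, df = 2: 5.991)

Total ratio parts = 16. Expected numbers out of 1235:
  white: 1235 × 12/16 = 926.25
  black: 1235 × 3/16 = 231.5625
  brown: 1235 × 1/16 = 77.1875
χ² = Σ (O − E)² / E
  white: (903 − 926.25)² / 926.25 = 0.5836
  black: (251 − 231.5625)² / 231.5625 = 1.6316
  brown: (81 − 77.1875)² / 77.1875 = 0.1883
χ² = 0.5836 + 1.6316 + 0.1883 = 2.4035 ≈ 2.404
Degrees of freedom = 3 − 1 = 2; critical value at α = 0.05 is 5.991.
Since 2.404 < 5.991, we fail to reject the null hypothesis — the data are consistent with the 12:3:1 ratio.

2.404; consistent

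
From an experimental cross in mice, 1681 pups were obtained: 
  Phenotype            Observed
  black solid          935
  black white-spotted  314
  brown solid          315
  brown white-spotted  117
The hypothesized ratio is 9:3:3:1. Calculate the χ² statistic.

Total ratio parts = 16. Expected numbers out of 1681:
  black solid: 1681 × 9/16 = 945.5625
  black white-spotted: 1681 × 3/16 = 315.1875
  brown solid: 1681 × 3/16 = 315.1875
  brown white-spotted: 1681 × 1/16 = 105.0625
χ² = Σ (O − E)² / E
  black solid: (935 − 945.5625)² / 945.5625 = 0.1180
  black white-spotted: (314 − 315.1875)² / 315.1875 = 0.0045
  brown solid: (315 − 315.1875)² / 315.1875 = 0.0001
  brown white-spotted: (117 − 105.0625)² / 105.0625 = 1.3564
χ² = 0.1180 + 0.0045 + 0.0001 + 1.3564 = 1.479

1.479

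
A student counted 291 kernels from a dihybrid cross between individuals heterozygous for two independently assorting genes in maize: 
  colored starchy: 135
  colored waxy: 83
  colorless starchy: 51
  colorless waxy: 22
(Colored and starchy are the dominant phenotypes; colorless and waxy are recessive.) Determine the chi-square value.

20.881

A dihybrid F₂ with independent assortment and complete dominance at both loci gives a 9:3:3:1 phenotypic ratio.
Under the 9:3:3:1 hypothesis (Σ ratio = 16, N = 291):
  colored starchy: 291 × 9/16 = 163.6875
  colored waxy: 291 × 3/16 = 54.5625
  colorless starchy: 291 × 3/16 = 54.5625
  colorless waxy: 291 × 1/16 = 18.1875
χ² = Σ (O − E)² / E
  colored starchy: (135 − 163.6875)² / 163.6875 = 5.0277
  colored waxy: (83 − 54.5625)² / 54.5625 = 14.8214
  colorless starchy: (51 − 54.5625)² / 54.5625 = 0.2326
  colorless waxy: (22 − 18.1875)² / 18.1875 = 0.7992
χ² = 5.0277 + 14.8214 + 0.2326 + 0.7992 = 20.8809 ≈ 20.881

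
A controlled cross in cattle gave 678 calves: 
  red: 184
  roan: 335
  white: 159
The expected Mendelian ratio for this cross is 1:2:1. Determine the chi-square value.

1.938

Expected counts for N = 678 under a 1:2:1 ratio (total parts = 4):
  red: 678 × 1/4 = 169.5
  roan: 678 × 2/4 = 339
  white: 678 × 1/4 = 169.5
χ² = Σ (O − E)² / E
  red: (184 − 169.5)² / 169.5 = 1.2404
  roan: (335 − 339)² / 339 = 0.0472
  white: (159 − 169.5)² / 169.5 = 0.6504
χ² = 1.2404 + 0.0472 + 0.6504 = 1.938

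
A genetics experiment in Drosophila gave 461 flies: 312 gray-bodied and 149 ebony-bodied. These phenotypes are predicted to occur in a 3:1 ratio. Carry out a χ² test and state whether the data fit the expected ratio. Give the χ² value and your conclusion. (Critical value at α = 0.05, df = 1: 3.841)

13.178; not consistent

Expected counts for N = 461 under a 3:1 ratio (total parts = 4):
  gray-bodied: 461 × 3/4 = 345.75
  ebony-bodied: 461 × 1/4 = 115.25
χ² = Σ (O − E)² / E
  gray-bodied: (312 − 345.75)² / 345.75 = 3.2945
  ebony-bodied: (149 − 115.25)² / 115.25 = 9.8834
χ² = 3.2945 + 9.8834 = 13.1779 ≈ 13.178
Degrees of freedom = 2 − 1 = 1; critical value at α = 0.05 is 3.841.
Since 13.178 > 3.841, we reject the null hypothesis — the data do not fit the 3:1 ratio.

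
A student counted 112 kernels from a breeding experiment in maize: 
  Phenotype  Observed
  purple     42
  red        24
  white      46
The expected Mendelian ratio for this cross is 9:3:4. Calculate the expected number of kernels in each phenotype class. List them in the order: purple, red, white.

63, 21, 28

Expected counts for N = 112 under a 9:3:4 ratio (total parts = 16):
  purple: 112 × 9/16 = 63
  red: 112 × 3/16 = 21
  white: 112 × 4/16 = 28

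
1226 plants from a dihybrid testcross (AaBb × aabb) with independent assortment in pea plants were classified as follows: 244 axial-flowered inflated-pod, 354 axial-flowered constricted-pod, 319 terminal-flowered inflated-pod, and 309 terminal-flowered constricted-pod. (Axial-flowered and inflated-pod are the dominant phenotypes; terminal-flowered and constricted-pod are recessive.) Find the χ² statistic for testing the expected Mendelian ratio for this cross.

A dihybrid testcross with independent assortment gives a 1:1:1:1 ratio.
Under the 1:1:1:1 hypothesis (Σ ratio = 4, N = 1226):
  axial-flowered inflated-pod: 1226 × 1/4 = 306.5
  axial-flowered constricted-pod: 1226 × 1/4 = 306.5
  terminal-flowered inflated-pod: 1226 × 1/4 = 306.5
  terminal-flowered constricted-pod: 1226 × 1/4 = 306.5
χ² = Σ (O − E)² / E
  axial-flowered inflated-pod: (244 − 306.5)² / 306.5 = 12.7447
  axial-flowered constricted-pod: (354 − 306.5)² / 306.5 = 7.3613
  terminal-flowered inflated-pod: (319 − 306.5)² / 306.5 = 0.5098
  terminal-flowered constricted-pod: (309 − 306.5)² / 306.5 = 0.0204
χ² = 12.7447 + 7.3613 + 0.5098 + 0.0204 = 20.6362 ≈ 20.636

20.636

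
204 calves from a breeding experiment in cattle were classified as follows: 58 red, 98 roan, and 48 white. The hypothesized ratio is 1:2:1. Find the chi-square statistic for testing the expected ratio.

1.294

The 1:2:1 ratio has 4 parts, so with N = 204 the expected counts are:
  red: 204 × 1/4 = 51
  roan: 204 × 2/4 = 102
  white: 204 × 1/4 = 51
χ² = Σ (O − E)² / E
  red: (58 − 51)² / 51 = 0.9608
  roan: (98 − 102)² / 102 = 0.1569
  white: (48 − 51)² / 51 = 0.1765
χ² = 0.9608 + 0.1569 + 0.1765 = 1.2942 ≈ 1.294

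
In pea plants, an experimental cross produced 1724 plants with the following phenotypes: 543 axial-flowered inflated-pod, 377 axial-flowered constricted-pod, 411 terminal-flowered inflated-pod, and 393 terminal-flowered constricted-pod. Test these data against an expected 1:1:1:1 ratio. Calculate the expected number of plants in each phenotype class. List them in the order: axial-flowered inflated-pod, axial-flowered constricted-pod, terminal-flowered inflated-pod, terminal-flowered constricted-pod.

431, 431, 431, 431

Under the 1:1:1:1 hypothesis (Σ ratio = 4, N = 1724):
  axial-flowered inflated-pod: 1724 × 1/4 = 431
  axial-flowered constricted-pod: 1724 × 1/4 = 431
  terminal-flowered inflated-pod: 1724 × 1/4 = 431
  terminal-flowered constricted-pod: 1724 × 1/4 = 431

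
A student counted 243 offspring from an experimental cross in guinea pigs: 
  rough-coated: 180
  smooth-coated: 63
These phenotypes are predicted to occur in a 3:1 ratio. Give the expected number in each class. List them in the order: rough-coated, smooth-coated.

182.25, 60.75

Expected counts for N = 243 under a 3:1 ratio (total parts = 4):
  rough-coated: 243 × 3/4 = 182.25
  smooth-coated: 243 × 1/4 = 60.75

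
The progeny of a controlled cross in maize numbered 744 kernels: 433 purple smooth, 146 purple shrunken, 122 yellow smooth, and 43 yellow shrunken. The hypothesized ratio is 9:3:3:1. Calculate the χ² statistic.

Expected counts for N = 744 under a 9:3:3:1 ratio (total parts = 16):
  purple smooth: 744 × 9/16 = 418.5
  purple shrunken: 744 × 3/16 = 139.5
  yellow smooth: 744 × 3/16 = 139.5
  yellow shrunken: 744 × 1/16 = 46.5
χ² = Σ (O − E)² / E
  purple smooth: (433 − 418.5)² / 418.5 = 0.5024
  purple shrunken: (146 − 139.5)² / 139.5 = 0.3029
  yellow smooth: (122 − 139.5)² / 139.5 = 2.1953
  yellow shrunken: (43 − 46.5)² / 46.5 = 0.2634
χ² = 0.5024 + 0.3029 + 2.1953 + 0.2634 = 3.264

3.264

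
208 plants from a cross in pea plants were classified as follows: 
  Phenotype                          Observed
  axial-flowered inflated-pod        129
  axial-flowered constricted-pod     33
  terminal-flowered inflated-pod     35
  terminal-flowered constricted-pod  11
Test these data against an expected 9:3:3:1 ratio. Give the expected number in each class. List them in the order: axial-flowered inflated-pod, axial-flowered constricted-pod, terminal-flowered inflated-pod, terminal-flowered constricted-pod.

117, 39, 39, 13

The 9:3:3:1 ratio has 16 parts, so with N = 208 the expected counts are:
  axial-flowered inflated-pod: 208 × 9/16 = 117
  axial-flowered constricted-pod: 208 × 3/16 = 39
  terminal-flowered inflated-pod: 208 × 3/16 = 39
  terminal-flowered constricted-pod: 208 × 1/16 = 13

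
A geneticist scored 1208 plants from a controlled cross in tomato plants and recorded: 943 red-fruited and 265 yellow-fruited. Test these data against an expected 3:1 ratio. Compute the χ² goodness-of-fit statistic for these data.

The 3:1 ratio has 4 parts, so with N = 1208 the expected counts are:
  red-fruited: 1208 × 3/4 = 906
  yellow-fruited: 1208 × 1/4 = 302
χ² = Σ (O − E)² / E
  red-fruited: (943 − 906)² / 906 = 1.5110
  yellow-fruited: (265 − 302)² / 302 = 4.5331
χ² = 1.5110 + 4.5331 = 6.0441 ≈ 6.044

6.044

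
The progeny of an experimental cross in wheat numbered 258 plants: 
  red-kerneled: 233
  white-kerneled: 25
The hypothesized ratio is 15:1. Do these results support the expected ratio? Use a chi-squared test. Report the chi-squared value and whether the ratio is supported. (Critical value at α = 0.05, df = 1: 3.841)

Total ratio parts = 16. Expected numbers out of 258:
  red-kerneled: 258 × 15/16 = 241.875
  white-kerneled: 258 × 1/16 = 16.125
χ² = Σ (O − E)² / E
  red-kerneled: (233 − 241.875)² / 241.875 = 0.3256
  white-kerneled: (25 − 16.125)² / 16.125 = 4.8847
χ² = 0.3256 + 4.8847 = 5.2103 ≈ 5.210
Degrees of freedom = 2 − 1 = 1; critical value at α = 0.05 is 3.841.
Since 5.210 > 3.841, we reject the null hypothesis — the data do not fit the 15:1 ratio.

5.210; not consistent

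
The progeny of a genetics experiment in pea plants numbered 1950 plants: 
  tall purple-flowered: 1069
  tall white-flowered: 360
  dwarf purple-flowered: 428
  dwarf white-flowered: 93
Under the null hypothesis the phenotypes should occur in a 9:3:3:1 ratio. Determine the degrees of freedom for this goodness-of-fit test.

3

A goodness-of-fit test with 4 phenotype classes has df = 4 − 1 = 3.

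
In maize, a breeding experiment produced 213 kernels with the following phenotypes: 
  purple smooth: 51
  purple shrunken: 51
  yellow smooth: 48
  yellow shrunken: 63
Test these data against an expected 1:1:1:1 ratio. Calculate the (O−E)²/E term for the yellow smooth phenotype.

Total ratio parts = 4. Expected numbers out of 213:
  purple smooth: 213 × 1/4 = 53.25
  purple shrunken: 213 × 1/4 = 53.25
  yellow smooth: 213 × 1/4 = 53.25
  yellow shrunken: 213 × 1/4 = 53.25
Contribution of yellow smooth: (48 − 53.25)² / 53.25 = 0.5176

0.518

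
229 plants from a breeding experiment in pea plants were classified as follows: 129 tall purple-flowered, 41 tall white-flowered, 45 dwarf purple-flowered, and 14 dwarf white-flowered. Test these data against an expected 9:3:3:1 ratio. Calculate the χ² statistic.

0.194

The 9:3:3:1 ratio has 16 parts, so with N = 229 the expected counts are:
  tall purple-flowered: 229 × 9/16 = 128.8125
  tall white-flowered: 229 × 3/16 = 42.9375
  dwarf purple-flowered: 229 × 3/16 = 42.9375
  dwarf white-flowered: 229 × 1/16 = 14.3125
χ² = Σ (O − E)² / E
  tall purple-flowered: (129 − 128.8125)² / 128.8125 = 0.0003
  tall white-flowered: (41 − 42.9375)² / 42.9375 = 0.0874
  dwarf purple-flowered: (45 − 42.9375)² / 42.9375 = 0.0991
  dwarf white-flowered: (14 − 14.3125)² / 14.3125 = 0.0068
χ² = 0.0003 + 0.0874 + 0.0991 + 0.0068 = 0.1936 ≈ 0.194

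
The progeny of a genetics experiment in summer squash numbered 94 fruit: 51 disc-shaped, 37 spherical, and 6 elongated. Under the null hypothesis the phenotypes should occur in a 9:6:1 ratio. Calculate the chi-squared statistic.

0.156

The 9:6:1 ratio has 16 parts, so with N = 94 the expected counts are:
  disc-shaped: 94 × 9/16 = 52.875
  spherical: 94 × 6/16 = 35.25
  elongated: 94 × 1/16 = 5.875
χ² = Σ (O − E)² / E
  disc-shaped: (51 − 52.875)² / 52.875 = 0.0665
  spherical: (37 − 35.25)² / 35.25 = 0.0869
  elongated: (6 − 5.875)² / 5.875 = 0.0027
χ² = 0.0665 + 0.0869 + 0.0027 = 0.1561 ≈ 0.156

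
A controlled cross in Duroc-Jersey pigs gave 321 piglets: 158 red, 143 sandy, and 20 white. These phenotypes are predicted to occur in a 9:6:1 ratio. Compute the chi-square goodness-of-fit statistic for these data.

7.072

The 9:6:1 ratio has 16 parts, so with N = 321 the expected counts are:
  red: 321 × 9/16 = 180.5625
  sandy: 321 × 6/16 = 120.375
  white: 321 × 1/16 = 20.0625
χ² = Σ (O − E)² / E
  red: (158 − 180.5625)² / 180.5625 = 2.8193
  sandy: (143 − 120.375)² / 120.375 = 4.2525
  white: (20 − 20.0625)² / 20.0625 = 0.0002
χ² = 2.8193 + 4.2525 + 0.0002 = 7.072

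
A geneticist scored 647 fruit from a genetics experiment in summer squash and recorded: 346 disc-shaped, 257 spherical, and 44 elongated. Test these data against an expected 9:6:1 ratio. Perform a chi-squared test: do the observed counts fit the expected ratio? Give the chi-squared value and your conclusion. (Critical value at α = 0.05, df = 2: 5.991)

2.050; consistent

Total ratio parts = 16. Expected numbers out of 647:
  disc-shaped: 647 × 9/16 = 363.9375
  spherical: 647 × 6/16 = 242.625
  elongated: 647 × 1/16 = 40.4375
χ² = Σ (O − E)² / E
  disc-shaped: (346 − 363.9375)² / 363.9375 = 0.8841
  spherical: (257 − 242.625)² / 242.625 = 0.8517
  elongated: (44 − 40.4375)² / 40.4375 = 0.3139
χ² = 0.8841 + 0.8517 + 0.3139 = 2.0497 ≈ 2.050
Degrees of freedom = 3 − 1 = 2; critical value at α = 0.05 is 5.991.
Since 2.050 < 5.991, we fail to reject the null hypothesis — the data are consistent with the 9:6:1 ratio.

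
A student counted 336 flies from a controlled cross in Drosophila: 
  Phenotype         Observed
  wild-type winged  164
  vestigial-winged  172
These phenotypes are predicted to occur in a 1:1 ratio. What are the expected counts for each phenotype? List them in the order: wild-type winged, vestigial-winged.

Total ratio parts = 2. Expected numbers out of 336:
  wild-type winged: 336 × 1/2 = 168
  vestigial-winged: 336 × 1/2 = 168

168, 168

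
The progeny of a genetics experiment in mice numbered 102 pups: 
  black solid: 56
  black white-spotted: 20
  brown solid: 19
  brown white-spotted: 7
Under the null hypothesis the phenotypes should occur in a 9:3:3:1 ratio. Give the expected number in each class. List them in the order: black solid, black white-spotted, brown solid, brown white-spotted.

57.375, 19.125, 19.125, 6.375

Total ratio parts = 16. Expected numbers out of 102:
  black solid: 102 × 9/16 = 57.375
  black white-spotted: 102 × 3/16 = 19.125
  brown solid: 102 × 3/16 = 19.125
  brown white-spotted: 102 × 1/16 = 6.375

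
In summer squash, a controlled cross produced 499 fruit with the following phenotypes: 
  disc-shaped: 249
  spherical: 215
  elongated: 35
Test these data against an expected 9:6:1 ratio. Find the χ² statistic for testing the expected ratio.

The 9:6:1 ratio has 16 parts, so with N = 499 the expected counts are:
  disc-shaped: 499 × 9/16 = 280.6875
  spherical: 499 × 6/16 = 187.125
  elongated: 499 × 1/16 = 31.1875
χ² = Σ (O − E)² / E
  disc-shaped: (249 − 280.6875)² / 280.6875 = 3.5773
  spherical: (215 − 187.125)² / 187.125 = 4.1524
  elongated: (35 − 31.1875)² / 31.1875 = 0.4661
χ² = 3.5773 + 4.1524 + 0.4661 = 8.1958 ≈ 8.196

8.196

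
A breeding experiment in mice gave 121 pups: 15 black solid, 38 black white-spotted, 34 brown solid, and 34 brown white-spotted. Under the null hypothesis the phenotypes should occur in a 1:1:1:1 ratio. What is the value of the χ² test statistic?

Under the 1:1:1:1 hypothesis (Σ ratio = 4, N = 121):
  black solid: 121 × 1/4 = 30.25
  black white-spotted: 121 × 1/4 = 30.25
  brown solid: 121 × 1/4 = 30.25
  brown white-spotted: 121 × 1/4 = 30.25
χ² = Σ (O − E)² / E
  black solid: (15 − 30.25)² / 30.25 = 7.6880
  black white-spotted: (38 − 30.25)² / 30.25 = 1.9855
  brown solid: (34 − 30.25)² / 30.25 = 0.4649
  brown white-spotted: (34 − 30.25)² / 30.25 = 0.4649
χ² = 7.6880 + 1.9855 + 0.4649 + 0.4649 = 10.6033 ≈ 10.603

10.603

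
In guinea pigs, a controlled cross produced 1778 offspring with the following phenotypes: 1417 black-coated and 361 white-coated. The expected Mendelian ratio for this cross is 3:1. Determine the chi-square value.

Expected counts for N = 1778 under a 3:1 ratio (total parts = 4):
  black-coated: 1778 × 3/4 = 1333.5
  white-coated: 1778 × 1/4 = 444.5
χ² = Σ (O − E)² / E
  black-coated: (1417 − 1333.5)² / 1333.5 = 5.2285
  white-coated: (361 − 444.5)² / 444.5 = 15.6856
χ² = 5.2285 + 15.6856 = 20.9141 ≈ 20.914

20.914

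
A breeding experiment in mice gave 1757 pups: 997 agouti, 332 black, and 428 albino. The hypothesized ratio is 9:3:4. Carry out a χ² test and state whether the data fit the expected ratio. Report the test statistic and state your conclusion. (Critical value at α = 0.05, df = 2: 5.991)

0.384; consistent

Under the 9:3:4 hypothesis (Σ ratio = 16, N = 1757):
  agouti: 1757 × 9/16 = 988.3125
  black: 1757 × 3/16 = 329.4375
  albino: 1757 × 4/16 = 439.25
χ² = Σ (O − E)² / E
  agouti: (997 − 988.3125)² / 988.3125 = 0.0764
  black: (332 − 329.4375)² / 329.4375 = 0.0199
  albino: (428 − 439.25)² / 439.25 = 0.2881
χ² = 0.0764 + 0.0199 + 0.2881 = 0.3844 ≈ 0.384
Degrees of freedom = 3 − 1 = 2; critical value at α = 0.05 is 5.991.
Since 0.384 < 5.991, we fail to reject the null hypothesis — the data are consistent with the 9:3:4 ratio.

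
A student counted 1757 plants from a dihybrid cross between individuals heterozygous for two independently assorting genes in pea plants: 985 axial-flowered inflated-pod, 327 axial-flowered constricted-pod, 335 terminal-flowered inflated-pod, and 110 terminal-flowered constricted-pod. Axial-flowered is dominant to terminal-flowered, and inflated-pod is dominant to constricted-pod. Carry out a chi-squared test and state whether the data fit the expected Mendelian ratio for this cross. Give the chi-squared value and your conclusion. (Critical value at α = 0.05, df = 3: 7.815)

0.123; consistent

A dihybrid F₂ with independent assortment and complete dominance at both loci gives a 9:3:3:1 phenotypic ratio.
The 9:3:3:1 ratio has 16 parts, so with N = 1757 the expected counts are:
  axial-flowered inflated-pod: 1757 × 9/16 = 988.3125
  axial-flowered constricted-pod: 1757 × 3/16 = 329.4375
  terminal-flowered inflated-pod: 1757 × 3/16 = 329.4375
  terminal-flowered constricted-pod: 1757 × 1/16 = 109.8125
χ² = Σ (O − E)² / E
  axial-flowered inflated-pod: (985 − 988.3125)² / 988.3125 = 0.0111
  axial-flowered constricted-pod: (327 − 329.4375)² / 329.4375 = 0.0180
  terminal-flowered inflated-pod: (335 − 329.4375)² / 329.4375 = 0.0939
  terminal-flowered constricted-pod: (110 − 109.8125)² / 109.8125 = 0.0003
χ² = 0.0111 + 0.0180 + 0.0939 + 0.0003 = 0.1233 ≈ 0.123
Degrees of freedom = 4 − 1 = 3; critical value at α = 0.05 is 7.815.
Since 0.123 < 7.815, we fail to reject the null hypothesis — the data are consistent with the 9:3:3:1 ratio.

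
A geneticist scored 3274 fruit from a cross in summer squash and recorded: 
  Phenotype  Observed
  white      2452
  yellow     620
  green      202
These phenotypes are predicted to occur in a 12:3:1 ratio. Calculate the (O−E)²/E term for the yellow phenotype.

0.061

Expected counts for N = 3274 under a 12:3:1 ratio (total parts = 16):
  white: 3274 × 12/16 = 2455.5
  yellow: 3274 × 3/16 = 613.875
  green: 3274 × 1/16 = 204.625
Contribution of yellow: (620 − 613.875)² / 613.875 = 0.0611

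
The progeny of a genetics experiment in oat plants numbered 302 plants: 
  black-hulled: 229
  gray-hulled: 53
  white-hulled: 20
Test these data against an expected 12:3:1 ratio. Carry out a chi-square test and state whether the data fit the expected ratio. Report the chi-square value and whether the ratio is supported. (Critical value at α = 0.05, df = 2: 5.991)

The 12:3:1 ratio has 16 parts, so with N = 302 the expected counts are:
  black-hulled: 302 × 12/16 = 226.5
  gray-hulled: 302 × 3/16 = 56.625
  white-hulled: 302 × 1/16 = 18.875
χ² = Σ (O − E)² / E
  black-hulled: (229 − 226.5)² / 226.5 = 0.0276
  gray-hulled: (53 − 56.625)² / 56.625 = 0.2321
  white-hulled: (20 − 18.875)² / 18.875 = 0.0671
χ² = 0.0276 + 0.2321 + 0.0671 = 0.3268 ≈ 0.327
Degrees of freedom = 3 − 1 = 2; critical value at α = 0.05 is 5.991.
Since 0.327 < 5.991, we fail to reject the null hypothesis — the data are consistent with the 12:3:1 ratio.

0.327; consistent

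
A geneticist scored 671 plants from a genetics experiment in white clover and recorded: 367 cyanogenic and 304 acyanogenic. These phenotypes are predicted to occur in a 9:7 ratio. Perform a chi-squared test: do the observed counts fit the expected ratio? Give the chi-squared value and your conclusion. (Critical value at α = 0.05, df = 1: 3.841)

0.660; consistent

Expected counts for N = 671 under a 9:7 ratio (total parts = 16):
  cyanogenic: 671 × 9/16 = 377.4375
  acyanogenic: 671 × 7/16 = 293.5625
χ² = Σ (O − E)² / E
  cyanogenic: (367 − 377.4375)² / 377.4375 = 0.2886
  acyanogenic: (304 − 293.5625)² / 293.5625 = 0.3711
χ² = 0.2886 + 0.3711 = 0.6597 ≈ 0.660
Degrees of freedom = 2 − 1 = 1; critical value at α = 0.05 is 3.841.
Since 0.660 < 3.841, we fail to reject the null hypothesis — the data are consistent with the 9:7 ratio.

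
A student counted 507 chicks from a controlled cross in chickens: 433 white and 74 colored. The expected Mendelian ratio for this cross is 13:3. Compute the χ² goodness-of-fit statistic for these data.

5.744

Under the 13:3 hypothesis (Σ ratio = 16, N = 507):
  white: 507 × 13/16 = 411.9375
  colored: 507 × 3/16 = 95.0625
χ² = Σ (O − E)² / E
  white: (433 − 411.9375)² / 411.9375 = 1.0769
  colored: (74 − 95.0625)² / 95.0625 = 4.6667
χ² = 1.0769 + 4.6667 = 5.7436 ≈ 5.744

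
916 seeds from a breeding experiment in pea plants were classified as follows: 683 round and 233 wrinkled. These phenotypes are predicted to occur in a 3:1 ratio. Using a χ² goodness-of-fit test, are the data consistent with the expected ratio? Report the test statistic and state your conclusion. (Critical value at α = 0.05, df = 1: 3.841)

Total ratio parts = 4. Expected numbers out of 916:
  round: 916 × 3/4 = 687
  wrinkled: 916 × 1/4 = 229
χ² = Σ (O − E)² / E
  round: (683 − 687)² / 687 = 0.0233
  wrinkled: (233 − 229)² / 229 = 0.0699
χ² = 0.0233 + 0.0699 = 0.0932 ≈ 0.093
Degrees of freedom = 2 − 1 = 1; critical value at α = 0.05 is 3.841.
Since 0.093 < 3.841, we fail to reject the null hypothesis — the data are consistent with the 3:1 ratio.

0.093; consistent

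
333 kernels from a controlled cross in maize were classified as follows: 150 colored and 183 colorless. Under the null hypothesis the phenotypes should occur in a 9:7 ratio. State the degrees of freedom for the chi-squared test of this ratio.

A goodness-of-fit test with 2 phenotype classes has df = 2 − 1 = 1.

1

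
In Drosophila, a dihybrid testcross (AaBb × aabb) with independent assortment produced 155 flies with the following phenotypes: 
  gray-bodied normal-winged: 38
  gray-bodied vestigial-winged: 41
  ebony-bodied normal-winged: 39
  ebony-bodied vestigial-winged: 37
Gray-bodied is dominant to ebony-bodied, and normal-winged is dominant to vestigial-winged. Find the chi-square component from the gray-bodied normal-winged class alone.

A dihybrid testcross with independent assortment gives a 1:1:1:1 ratio.
Under the 1:1:1:1 hypothesis (Σ ratio = 4, N = 155):
  gray-bodied normal-winged: 155 × 1/4 = 38.75
  gray-bodied vestigial-winged: 155 × 1/4 = 38.75
  ebony-bodied normal-winged: 155 × 1/4 = 38.75
  ebony-bodied vestigial-winged: 155 × 1/4 = 38.75
Contribution of gray-bodied normal-winged: (38 − 38.75)² / 38.75 = 0.0145

0.015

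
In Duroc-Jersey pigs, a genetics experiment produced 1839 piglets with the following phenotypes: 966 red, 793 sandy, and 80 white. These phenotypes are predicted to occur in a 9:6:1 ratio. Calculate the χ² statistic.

30.644

The 9:6:1 ratio has 16 parts, so with N = 1839 the expected counts are:
  red: 1839 × 9/16 = 1034.4375
  sandy: 1839 × 6/16 = 689.625
  white: 1839 × 1/16 = 114.9375
χ² = Σ (O − E)² / E
  red: (966 − 1034.4375)² / 1034.4375 = 4.5278
  sandy: (793 − 689.625)² / 689.625 = 15.4959
  white: (80 − 114.9375)² / 114.9375 = 10.6199
χ² = 4.5278 + 15.4959 + 10.6199 = 30.6436 ≈ 30.644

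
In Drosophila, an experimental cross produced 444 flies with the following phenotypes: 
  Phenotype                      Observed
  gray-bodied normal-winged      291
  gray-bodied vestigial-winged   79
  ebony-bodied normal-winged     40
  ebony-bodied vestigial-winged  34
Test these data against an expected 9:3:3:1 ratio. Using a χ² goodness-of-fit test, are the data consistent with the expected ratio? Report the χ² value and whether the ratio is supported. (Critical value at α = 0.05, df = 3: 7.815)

30.907; not consistent

Expected counts for N = 444 under a 9:3:3:1 ratio (total parts = 16):
  gray-bodied normal-winged: 444 × 9/16 = 249.75
  gray-bodied vestigial-winged: 444 × 3/16 = 83.25
  ebony-bodied normal-winged: 444 × 3/16 = 83.25
  ebony-bodied vestigial-winged: 444 × 1/16 = 27.75
χ² = Σ (O − E)² / E
  gray-bodied normal-winged: (291 − 249.75)² / 249.75 = 6.8131
  gray-bodied vestigial-winged: (79 − 83.25)² / 83.25 = 0.2170
  ebony-bodied normal-winged: (40 − 83.25)² / 83.25 = 22.4692
  ebony-bodied vestigial-winged: (34 − 27.75)² / 27.75 = 1.4077
χ² = 6.8131 + 0.2170 + 22.4692 + 1.4077 = 30.907
Degrees of freedom = 4 − 1 = 3; critical value at α = 0.05 is 7.815.
Since 30.907 > 7.815, we reject the null hypothesis — the data do not fit the 9:3:3:1 ratio.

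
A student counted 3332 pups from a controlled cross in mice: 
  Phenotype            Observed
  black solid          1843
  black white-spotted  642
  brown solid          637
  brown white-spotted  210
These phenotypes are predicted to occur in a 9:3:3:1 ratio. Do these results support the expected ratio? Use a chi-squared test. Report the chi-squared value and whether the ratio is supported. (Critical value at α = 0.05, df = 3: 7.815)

Under the 9:3:3:1 hypothesis (Σ ratio = 16, N = 3332):
  black solid: 3332 × 9/16 = 1874.25
  black white-spotted: 3332 × 3/16 = 624.75
  brown solid: 3332 × 3/16 = 624.75
  brown white-spotted: 3332 × 1/16 = 208.25
χ² = Σ (O − E)² / E
  black solid: (1843 − 1874.25)² / 1874.25 = 0.5210
  black white-spotted: (642 − 624.75)² / 624.75 = 0.4763
  brown solid: (637 − 624.75)² / 624.75 = 0.2402
  brown white-spotted: (210 − 208.25)² / 208.25 = 0.0147
χ² = 0.5210 + 0.4763 + 0.2402 + 0.0147 = 1.2522 ≈ 1.252
Degrees of freedom = 4 − 1 = 3; critical value at α = 0.05 is 7.815.
Since 1.252 < 7.815, we fail to reject the null hypothesis — the data are consistent with the 9:3:3:1 ratio.

1.252; consistent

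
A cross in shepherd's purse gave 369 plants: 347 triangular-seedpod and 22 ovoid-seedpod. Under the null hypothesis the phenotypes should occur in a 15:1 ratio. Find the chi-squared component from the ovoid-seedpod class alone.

Expected counts for N = 369 under a 15:1 ratio (total parts = 16):
  triangular-seedpod: 369 × 15/16 = 345.9375
  ovoid-seedpod: 369 × 1/16 = 23.0625
Contribution of ovoid-seedpod: (22 − 23.0625)² / 23.0625 = 0.0489

0.049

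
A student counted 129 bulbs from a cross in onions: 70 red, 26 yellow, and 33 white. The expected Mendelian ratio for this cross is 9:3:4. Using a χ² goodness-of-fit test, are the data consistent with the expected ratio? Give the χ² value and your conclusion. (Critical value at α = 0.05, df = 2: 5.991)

Expected counts for N = 129 under a 9:3:4 ratio (total parts = 16):
  red: 129 × 9/16 = 72.5625
  yellow: 129 × 3/16 = 24.1875
  white: 129 × 4/16 = 32.25
χ² = Σ (O − E)² / E
  red: (70 − 72.5625)² / 72.5625 = 0.0905
  yellow: (26 − 24.1875)² / 24.1875 = 0.1358
  white: (33 − 32.25)² / 32.25 = 0.0174
χ² = 0.0905 + 0.1358 + 0.0174 = 0.2437 ≈ 0.244
Degrees of freedom = 3 − 1 = 2; critical value at α = 0.05 is 5.991.
Since 0.244 < 5.991, we fail to reject the null hypothesis — the data are consistent with the 9:3:4 ratio.

0.244; consistent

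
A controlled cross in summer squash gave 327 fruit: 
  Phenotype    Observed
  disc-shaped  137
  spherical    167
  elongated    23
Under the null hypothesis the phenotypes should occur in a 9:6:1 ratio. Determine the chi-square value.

Total ratio parts = 16. Expected numbers out of 327:
  disc-shaped: 327 × 9/16 = 183.9375
  spherical: 327 × 6/16 = 122.625
  elongated: 327 × 1/16 = 20.4375
χ² = Σ (O − E)² / E
  disc-shaped: (137 − 183.9375)² / 183.9375 = 11.9776
  spherical: (167 − 122.625)² / 122.625 = 16.0582
  elongated: (23 − 20.4375)² / 20.4375 = 0.3213
χ² = 11.9776 + 16.0582 + 0.3213 = 28.3571 ≈ 28.357

28.357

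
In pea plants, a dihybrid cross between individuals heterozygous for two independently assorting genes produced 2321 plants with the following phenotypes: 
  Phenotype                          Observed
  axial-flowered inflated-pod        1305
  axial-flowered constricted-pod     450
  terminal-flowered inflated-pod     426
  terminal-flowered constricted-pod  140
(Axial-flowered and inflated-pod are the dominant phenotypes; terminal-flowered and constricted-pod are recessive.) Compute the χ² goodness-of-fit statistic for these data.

A dihybrid F₂ with independent assortment and complete dominance at both loci gives a 9:3:3:1 phenotypic ratio.
The 9:3:3:1 ratio has 16 parts, so with N = 2321 the expected counts are:
  axial-flowered inflated-pod: 2321 × 9/16 = 1305.5625
  axial-flowered constricted-pod: 2321 × 3/16 = 435.1875
  terminal-flowered inflated-pod: 2321 × 3/16 = 435.1875
  terminal-flowered constricted-pod: 2321 × 1/16 = 145.0625
χ² = Σ (O − E)² / E
  axial-flowered inflated-pod: (1305 − 1305.5625)² / 1305.5625 = 0.0002
  axial-flowered constricted-pod: (450 − 435.1875)² / 435.1875 = 0.5042
  terminal-flowered inflated-pod: (426 − 435.1875)² / 435.1875 = 0.1940
  terminal-flowered constricted-pod: (140 − 145.0625)² / 145.0625 = 0.1767
χ² = 0.0002 + 0.5042 + 0.1940 + 0.1767 = 0.8751 ≈ 0.875

0.875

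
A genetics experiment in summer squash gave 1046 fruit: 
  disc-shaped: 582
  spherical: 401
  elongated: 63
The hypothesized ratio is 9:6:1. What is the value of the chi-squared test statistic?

0.351

Under the 9:6:1 hypothesis (Σ ratio = 16, N = 1046):
  disc-shaped: 1046 × 9/16 = 588.375
  spherical: 1046 × 6/16 = 392.25
  elongated: 1046 × 1/16 = 65.375
χ² = Σ (O − E)² / E
  disc-shaped: (582 − 588.375)² / 588.375 = 0.0691
  spherical: (401 − 392.25)² / 392.25 = 0.1952
  elongated: (63 − 65.375)² / 65.375 = 0.0863
χ² = 0.0691 + 0.1952 + 0.0863 = 0.3506 ≈ 0.351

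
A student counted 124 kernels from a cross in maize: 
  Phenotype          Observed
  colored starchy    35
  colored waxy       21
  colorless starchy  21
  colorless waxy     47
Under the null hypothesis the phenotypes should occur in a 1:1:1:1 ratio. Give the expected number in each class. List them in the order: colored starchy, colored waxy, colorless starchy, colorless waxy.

31, 31, 31, 31

The 1:1:1:1 ratio has 4 parts, so with N = 124 the expected counts are:
  colored starchy: 124 × 1/4 = 31
  colored waxy: 124 × 1/4 = 31
  colorless starchy: 124 × 1/4 = 31
  colorless waxy: 124 × 1/4 = 31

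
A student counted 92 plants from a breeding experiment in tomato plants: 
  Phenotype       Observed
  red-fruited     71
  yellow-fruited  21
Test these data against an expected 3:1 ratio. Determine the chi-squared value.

The 3:1 ratio has 4 parts, so with N = 92 the expected counts are:
  red-fruited: 92 × 3/4 = 69
  yellow-fruited: 92 × 1/4 = 23
χ² = Σ (O − E)² / E
  red-fruited: (71 − 69)² / 69 = 0.0580
  yellow-fruited: (21 − 23)² / 23 = 0.1739
χ² = 0.0580 + 0.1739 = 0.2319 ≈ 0.232

0.232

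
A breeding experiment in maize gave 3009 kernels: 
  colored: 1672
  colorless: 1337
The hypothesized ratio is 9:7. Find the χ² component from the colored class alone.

0.250

Expected counts for N = 3009 under a 9:7 ratio (total parts = 16):
  colored: 3009 × 9/16 = 1692.5625
  colorless: 3009 × 7/16 = 1316.4375
Contribution of colored: (1672 − 1692.5625)² / 1692.5625 = 0.2498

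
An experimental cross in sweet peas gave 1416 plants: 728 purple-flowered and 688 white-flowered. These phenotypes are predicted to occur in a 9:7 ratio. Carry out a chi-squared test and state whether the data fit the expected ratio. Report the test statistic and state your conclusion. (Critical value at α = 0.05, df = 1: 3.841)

13.465; not consistent

Under the 9:7 hypothesis (Σ ratio = 16, N = 1416):
  purple-flowered: 1416 × 9/16 = 796.5
  white-flowered: 1416 × 7/16 = 619.5
χ² = Σ (O − E)² / E
  purple-flowered: (728 − 796.5)² / 796.5 = 5.8911
  white-flowered: (688 − 619.5)² / 619.5 = 7.5743
χ² = 5.8911 + 7.5743 = 13.4654 ≈ 13.465
Degrees of freedom = 2 − 1 = 1; critical value at α = 0.05 is 3.841.
Since 13.465 > 3.841, we reject the null hypothesis — the data do not fit the 9:7 ratio.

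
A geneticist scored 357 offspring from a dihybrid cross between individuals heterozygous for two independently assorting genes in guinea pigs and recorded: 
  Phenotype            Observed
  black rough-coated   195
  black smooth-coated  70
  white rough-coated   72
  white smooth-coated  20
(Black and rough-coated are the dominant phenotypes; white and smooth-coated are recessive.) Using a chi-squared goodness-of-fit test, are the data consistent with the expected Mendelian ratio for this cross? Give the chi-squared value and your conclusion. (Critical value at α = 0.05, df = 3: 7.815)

0.931; consistent

A dihybrid F₂ with independent assortment and complete dominance at both loci gives a 9:3:3:1 phenotypic ratio.
Under the 9:3:3:1 hypothesis (Σ ratio = 16, N = 357):
  black rough-coated: 357 × 9/16 = 200.8125
  black smooth-coated: 357 × 3/16 = 66.9375
  white rough-coated: 357 × 3/16 = 66.9375
  white smooth-coated: 357 × 1/16 = 22.3125
χ² = Σ (O − E)² / E
  black rough-coated: (195 − 200.8125)² / 200.8125 = 0.1682
  black smooth-coated: (70 − 66.9375)² / 66.9375 = 0.1401
  white rough-coated: (72 − 66.9375)² / 66.9375 = 0.3829
  white smooth-coated: (20 − 22.3125)² / 22.3125 = 0.2397
χ² = 0.1682 + 0.1401 + 0.3829 + 0.2397 = 0.9309 ≈ 0.931
Degrees of freedom = 4 − 1 = 3; critical value at α = 0.05 is 7.815.
Since 0.931 < 7.815, we fail to reject the null hypothesis — the data are consistent with the 9:3:3:1 ratio.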